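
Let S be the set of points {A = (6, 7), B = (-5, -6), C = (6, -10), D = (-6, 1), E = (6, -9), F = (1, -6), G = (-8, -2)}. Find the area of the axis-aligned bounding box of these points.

x ranges over [-8, 6], width 14.
y ranges over [-10, 7], height 17.
Area = 14 × 17 = 238.

238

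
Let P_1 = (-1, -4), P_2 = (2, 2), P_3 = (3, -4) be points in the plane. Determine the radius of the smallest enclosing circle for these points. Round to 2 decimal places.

3.40

Side lengths²: P_1P_2² = 45, P_1P_3² = 16, P_2P_3² = 37.
Since P_1P_2² = 45 < 37 + 16 = 53, the triangle is acute, so the smallest enclosing circle is the circumcircle.
Circumcentre = (1, -1.25), r² = 11.5625.
r = √(11.5625) ≈ 3.40.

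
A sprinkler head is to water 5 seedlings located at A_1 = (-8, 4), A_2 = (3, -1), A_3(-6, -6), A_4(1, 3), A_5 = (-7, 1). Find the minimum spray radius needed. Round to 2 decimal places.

By Welzl's lemma the MEC is supported by two points (diametrically opposite) or three points (on a circumcircle).
The minimum enclosing circle is determined by three boundary points: A_1, A_2, A_3.
Their circumcentre is (-3.3, -0.26) with r² = 40.2376.
The farthest remaining point A_4 is at distance² 29.1176 ≤ 40.2376.
r = √(40.2376) ≈ 6.34.

6.34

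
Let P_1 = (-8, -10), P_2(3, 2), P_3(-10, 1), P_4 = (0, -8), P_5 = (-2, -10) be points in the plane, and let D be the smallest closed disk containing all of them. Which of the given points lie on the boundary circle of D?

The minimum enclosing circle is determined by three boundary points: P_1, P_2, P_3.
Their circumcentre is (-181/58, -199/58) with r² = 112625/1682.
The farthest remaining point P_5 is at distance² 74693/1682 ≤ 112625/1682.
The points at distance exactly r from the centre are P_1, P_2, P_3 — 3 points.

P_1, P_2, P_3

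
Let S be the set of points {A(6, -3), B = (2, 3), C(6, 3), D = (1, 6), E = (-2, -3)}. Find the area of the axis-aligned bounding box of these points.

x ranges over [-2, 6], width 8.
y ranges over [-3, 6], height 9.
Area = 8 × 9 = 72.

72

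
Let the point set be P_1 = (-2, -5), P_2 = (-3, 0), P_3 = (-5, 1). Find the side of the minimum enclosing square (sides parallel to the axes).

The bounding box has width 3 and height 6.
An axis-aligned square enclosing the set must have side ≥ max(width, height).
So the minimum side is max(3, 6) = 6.

6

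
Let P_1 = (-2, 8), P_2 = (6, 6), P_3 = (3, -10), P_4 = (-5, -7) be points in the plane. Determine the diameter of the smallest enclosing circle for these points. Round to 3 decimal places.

A smallest enclosing disk is always determined by at most three of the input points on its boundary.
The farthest pair is P_1–P_3 with squared distance 349. The circle on this segment as diameter has centre (0.5, -1) and r² = 349/4 = 87.25.
Check P_2: distance² to centre = 79.25 ≤ 87.25, so it lies inside.
All remaining points lie in this disk, and no smaller disk contains both endpoints, so this is the minimum enclosing circle.
Diameter = 2r = 2√(87.25) ≈ 18.682.

18.682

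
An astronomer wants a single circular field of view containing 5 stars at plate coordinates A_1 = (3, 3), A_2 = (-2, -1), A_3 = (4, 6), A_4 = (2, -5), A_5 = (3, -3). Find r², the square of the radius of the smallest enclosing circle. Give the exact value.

31.25

The minimum enclosing circle of a finite set is fixed by two of the points (as a diameter) or three (as a circumcircle).
The farthest pair is A_3–A_4 with squared distance 125. The circle on this segment as diameter has centre (3, 0.5) and r² = 125/4 = 31.25.
Check A_1: distance² to centre = 6.25 ≤ 31.25, so it lies inside.
All remaining points lie in this disk, and no smaller disk contains both endpoints, so this is the minimum enclosing circle.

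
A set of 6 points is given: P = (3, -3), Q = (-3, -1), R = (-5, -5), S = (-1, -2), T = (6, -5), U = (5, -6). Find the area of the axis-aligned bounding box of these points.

55

x ranges over [-5, 6], width 11.
y ranges over [-6, -1], height 5.
Area = 11 × 5 = 55.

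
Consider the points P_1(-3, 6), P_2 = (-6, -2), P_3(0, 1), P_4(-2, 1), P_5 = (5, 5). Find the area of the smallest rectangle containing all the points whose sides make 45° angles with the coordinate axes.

In coordinates u = x + y, v = x − y the rectangle is axis-aligned; the map (x,y)→(u,v) scales areas by 2.
u-values: 3, -8, 1, -1, 10; range = 10 − (-8) = 18.
v-values: -9, -4, -1, -3, 0; range = 0 − (-9) = 9.
Area = (18 × 9) / 2 = 81.

81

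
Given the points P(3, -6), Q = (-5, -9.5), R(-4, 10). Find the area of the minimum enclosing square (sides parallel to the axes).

The bounding box has width 8 and height 19.5.
An axis-aligned square enclosing the set must have side ≥ max(width, height).
So the minimum side is max(8, 19.5) = 19.5.
Area = 19.5² = 380.25.

380.25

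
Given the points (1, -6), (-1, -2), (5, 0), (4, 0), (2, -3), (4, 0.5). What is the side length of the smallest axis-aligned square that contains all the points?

6.5

The bounding box has width 6 and height 6.5.
An axis-aligned square enclosing the set must have side ≥ max(width, height).
So the minimum side is max(6, 6.5) = 6.5.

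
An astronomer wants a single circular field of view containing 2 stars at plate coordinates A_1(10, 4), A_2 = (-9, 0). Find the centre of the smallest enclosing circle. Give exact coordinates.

The smallest circle enclosing two points has them as diameter endpoints.
Centre = midpoint = (0.5, 2); r² = |A_1A_2|²/4 = 377/4 = 94.25.
Centre = (0.5, 2).

(0.5, 2)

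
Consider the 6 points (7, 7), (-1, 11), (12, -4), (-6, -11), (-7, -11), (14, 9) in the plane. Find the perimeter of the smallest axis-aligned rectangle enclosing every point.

86

Width = max x − min x = 14 − (-7) = 21.
Height = max y − min y = 11 − (-11) = 22.
Perimeter = 2(21 + 22) = 86.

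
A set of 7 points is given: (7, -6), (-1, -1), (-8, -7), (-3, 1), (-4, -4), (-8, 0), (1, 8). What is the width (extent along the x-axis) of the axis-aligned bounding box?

max x = 7, min x = -8, so width = 15.

15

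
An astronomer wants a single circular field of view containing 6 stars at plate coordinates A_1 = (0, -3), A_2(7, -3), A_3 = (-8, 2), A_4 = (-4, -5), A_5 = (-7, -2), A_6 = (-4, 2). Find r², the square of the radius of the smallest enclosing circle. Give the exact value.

The minimum enclosing circle of a finite set is fixed by two of the points (as a diameter) or three (as a circumcircle).
The farthest pair is A_2–A_3 with squared distance 250. The circle on this segment as diameter has centre (-0.5, -0.5) and r² = 250/4 = 62.5.
Check A_1: distance² to centre = 6.5 ≤ 62.5, so it lies inside.
All remaining points lie in this disk, and no smaller disk contains both endpoints, so this is the minimum enclosing circle.

62.5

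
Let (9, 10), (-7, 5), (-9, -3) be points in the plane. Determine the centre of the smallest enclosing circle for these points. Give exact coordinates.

(0, 3.5)

Call the three points A, B, C in the order given.
Side lengths²: AB² = 281, AC² = 493, BC² = 68.
Since AC² = 493 ≥ 281 + 68 = 349, the angle opposite AC is not acute, so the smallest enclosing circle has AC as diameter.
Centre = midpoint of AC = (0, 3.5), r² = 493/4 = 123.25.
Centre = (0, 3.5).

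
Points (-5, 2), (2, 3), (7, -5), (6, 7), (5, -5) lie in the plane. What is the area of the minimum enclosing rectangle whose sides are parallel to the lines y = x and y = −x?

152

In coordinates u = x + y, v = x − y the rectangle is axis-aligned; the map (x,y)→(u,v) scales areas by 2.
u-values: -3, 5, 2, 13, 0; range = 13 − (-3) = 16.
v-values: -7, -1, 12, -1, 10; range = 12 − (-7) = 19.
Area = (16 × 19) / 2 = 152.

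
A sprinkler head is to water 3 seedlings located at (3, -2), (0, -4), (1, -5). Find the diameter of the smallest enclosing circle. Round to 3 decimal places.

Call the three points A, B, C in the order given.
Side lengths²: AB² = 13, AC² = 13, BC² = 2.
Since AC² = 13 < 13 + 2 = 15, the triangle is acute, so the smallest enclosing circle is the circumcircle.
Circumcentre = (1.7, -3.3), r² = 3.38.
Diameter = 2r = 2√(3.38) ≈ 3.677.

3.677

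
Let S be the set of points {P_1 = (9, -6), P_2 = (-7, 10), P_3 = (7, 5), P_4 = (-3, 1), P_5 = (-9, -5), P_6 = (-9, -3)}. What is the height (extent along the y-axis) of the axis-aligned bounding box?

max y = 10, min y = -6, so height = 16.

16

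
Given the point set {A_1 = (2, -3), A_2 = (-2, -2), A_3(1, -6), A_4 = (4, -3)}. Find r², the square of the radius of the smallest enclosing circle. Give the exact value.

925/98

By Welzl's lemma the MEC is supported by two points (diametrically opposite) or three points (on a circumcircle).
The minimum enclosing circle is determined by three boundary points: A_2, A_3, A_4.
Their circumcentre is (13/14, -41/14) with r² = 925/98.
The farthest remaining point A_1 is at distance² 113/98 ≤ 925/98.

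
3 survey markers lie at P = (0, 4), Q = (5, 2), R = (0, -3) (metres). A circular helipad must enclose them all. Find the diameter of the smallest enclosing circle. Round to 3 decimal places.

Side lengths²: PQ² = 29, PR² = 49, QR² = 50.
Since QR² = 50 < 49 + 29 = 78, the triangle is acute, so the smallest enclosing circle is the circumcircle.
Circumcentre = (1.5, 0.5), r² = 14.5.
Diameter = 2r = 2√(14.5) ≈ 7.616.

7.616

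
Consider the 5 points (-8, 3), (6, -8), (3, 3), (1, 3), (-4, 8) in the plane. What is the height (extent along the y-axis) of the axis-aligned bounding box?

max y = 8, min y = -8, so height = 16.

16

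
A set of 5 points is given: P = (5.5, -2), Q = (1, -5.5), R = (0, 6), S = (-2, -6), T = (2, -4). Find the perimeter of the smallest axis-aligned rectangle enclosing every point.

Width = max x − min x = 5.5 − (-2) = 7.5.
Height = max y − min y = 6 − (-6) = 12.
Perimeter = 2(7.5 + 12) = 39.

39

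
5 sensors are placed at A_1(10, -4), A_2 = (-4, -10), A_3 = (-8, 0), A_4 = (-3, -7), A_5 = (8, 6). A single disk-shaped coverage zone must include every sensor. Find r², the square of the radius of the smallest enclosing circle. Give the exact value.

52925/529

The minimum enclosing circle is determined by three boundary points: A_2, A_3, A_5.
Their circumcentre is (42/23, -43/23) with r² = 52925/529.
The farthest remaining point A_1 is at distance² 37745/529 ≤ 52925/529.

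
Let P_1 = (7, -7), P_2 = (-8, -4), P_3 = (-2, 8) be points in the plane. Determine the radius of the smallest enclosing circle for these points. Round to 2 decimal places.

Side lengths²: P_1P_2² = 234, P_1P_3² = 306, P_2P_3² = 180.
Since P_1P_3² = 306 < 234 + 180 = 414, the triangle is acute, so the smallest enclosing circle is the circumcircle.
Circumcentre = (5/11, -8/11), r² = 9945/121.
r = √(9945/121) ≈ 9.07.

9.07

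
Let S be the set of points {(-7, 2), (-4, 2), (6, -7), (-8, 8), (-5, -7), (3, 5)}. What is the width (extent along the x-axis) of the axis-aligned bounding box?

max x = 6, min x = -8, so width = 14.

14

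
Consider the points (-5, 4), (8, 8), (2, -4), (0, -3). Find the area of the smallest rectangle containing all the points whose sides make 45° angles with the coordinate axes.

142.5

In coordinates u = x + y, v = x − y the rectangle is axis-aligned; the map (x,y)→(u,v) scales areas by 2.
u-values: -1, 16, -2, -3; range = 16 − (-3) = 19.
v-values: -9, 0, 6, 3; range = 6 − (-9) = 15.
Area = (19 × 15) / 2 = 142.5.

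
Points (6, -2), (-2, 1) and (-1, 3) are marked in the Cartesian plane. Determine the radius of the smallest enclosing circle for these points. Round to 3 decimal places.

Call the three points A, B, C in the order given.
Side lengths²: AB² = 73, AC² = 74, BC² = 5.
Since AC² = 74 < 73 + 5 = 78, the triangle is acute, so the smallest enclosing circle is the circumcircle.
Circumcentre = (85/38, 5/38), r² = 13505/722.
r = √(13505/722) ≈ 4.325.

4.325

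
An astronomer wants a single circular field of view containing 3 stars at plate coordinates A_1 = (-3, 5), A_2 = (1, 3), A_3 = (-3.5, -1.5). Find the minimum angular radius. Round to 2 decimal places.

3.44

Side lengths²: A_1A_2² = 20, A_1A_3² = 42.5, A_2A_3² = 40.5.
Since A_1A_3² = 42.5 < 40.5 + 20 = 60.5, the triangle is acute, so the smallest enclosing circle is the circumcircle.
Circumcentre = (-13/6, 5/3), r² = 425/36.
r = √(425/36) ≈ 3.44.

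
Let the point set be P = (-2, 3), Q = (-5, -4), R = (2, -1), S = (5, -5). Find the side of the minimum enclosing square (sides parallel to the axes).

The bounding box has width 10 and height 8.
An axis-aligned square enclosing the set must have side ≥ max(width, height).
So the minimum side is max(10, 8) = 10.

10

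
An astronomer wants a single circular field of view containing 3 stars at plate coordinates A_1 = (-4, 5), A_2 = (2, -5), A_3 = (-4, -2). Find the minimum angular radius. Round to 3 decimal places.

5.831

Side lengths²: A_1A_2² = 136, A_1A_3² = 49, A_2A_3² = 45.
Since A_1A_2² = 136 ≥ 49 + 45 = 94, the angle opposite A_1A_2 is not acute, so the smallest enclosing circle has A_1A_2 as diameter.
Centre = midpoint of A_1A_2 = (-1, 0), r² = 136/4 = 34.
r = √34 ≈ 5.831.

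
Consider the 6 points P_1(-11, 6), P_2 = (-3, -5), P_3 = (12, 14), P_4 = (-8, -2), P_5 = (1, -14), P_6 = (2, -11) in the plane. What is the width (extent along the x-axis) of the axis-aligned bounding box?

23

max x = 12, min x = -11, so width = 23.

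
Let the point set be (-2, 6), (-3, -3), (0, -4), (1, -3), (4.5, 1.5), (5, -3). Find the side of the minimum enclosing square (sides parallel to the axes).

10

The bounding box has width 8 and height 10.
An axis-aligned square enclosing the set must have side ≥ max(width, height).
So the minimum side is max(8, 10) = 10.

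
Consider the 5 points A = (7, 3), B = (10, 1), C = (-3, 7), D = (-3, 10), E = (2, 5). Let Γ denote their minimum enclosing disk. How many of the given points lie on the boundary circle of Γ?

2

A smallest enclosing disk is always determined by at most three of the input points on its boundary.
The farthest pair is B–D with squared distance 250. The circle on this segment as diameter has centre (3.5, 5.5) and r² = 250/4 = 62.5.
Check A: distance² to centre = 18.5 ≤ 62.5, so it lies inside.
All remaining points lie in this disk, and no smaller disk contains both endpoints, so this is the minimum enclosing circle.
The points at distance exactly r from the centre are B, D — 2 points.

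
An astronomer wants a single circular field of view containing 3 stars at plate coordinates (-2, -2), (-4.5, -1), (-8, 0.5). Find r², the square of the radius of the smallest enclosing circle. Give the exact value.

Call the three points A, B, C in the order given.
Side lengths²: AB² = 7.25, AC² = 42.25, BC² = 14.5.
Since AC² = 42.25 ≥ 14.5 + 7.25 = 21.75, the angle opposite AC is not acute, so the smallest enclosing circle has AC as diameter.
Centre = midpoint of AC = (-5, -0.75), r² = 42.25/4 = 10.5625.

10.5625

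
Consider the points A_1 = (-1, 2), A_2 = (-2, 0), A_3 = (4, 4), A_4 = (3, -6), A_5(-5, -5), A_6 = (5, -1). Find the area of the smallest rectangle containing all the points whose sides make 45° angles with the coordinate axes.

108

In coordinates u = x + y, v = x − y the rectangle is axis-aligned; the map (x,y)→(u,v) scales areas by 2.
u-values: 1, -2, 8, -3, -10, 4; range = 8 − (-10) = 18.
v-values: -3, -2, 0, 9, 0, 6; range = 9 − (-3) = 12.
Area = (18 × 12) / 2 = 108.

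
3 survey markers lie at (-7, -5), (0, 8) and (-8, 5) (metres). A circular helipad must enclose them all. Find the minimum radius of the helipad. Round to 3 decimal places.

Call the three points A, B, C in the order given.
Side lengths²: AB² = 218, AC² = 101, BC² = 73.
Since AB² = 218 ≥ 101 + 73 = 174, the angle opposite AB is not acute, so the smallest enclosing circle has AB as diameter.
Centre = midpoint of AB = (-3.5, 1.5), r² = 218/4 = 54.5.
r = √(54.5) ≈ 7.382.

7.382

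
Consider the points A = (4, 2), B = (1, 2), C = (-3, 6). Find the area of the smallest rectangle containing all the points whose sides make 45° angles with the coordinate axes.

In coordinates u = x + y, v = x − y the rectangle is axis-aligned; the map (x,y)→(u,v) scales areas by 2.
u-values: 6, 3, 3; range = 6 − 3 = 3.
v-values: 2, -1, -9; range = 2 − (-9) = 11.
Area = (3 × 11) / 2 = 16.5.

16.5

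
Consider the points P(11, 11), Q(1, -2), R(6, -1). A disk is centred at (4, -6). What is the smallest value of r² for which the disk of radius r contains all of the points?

338

The required radius is the distance from (4, -6) to the farthest point.
Squared distances: 338, 25, 29.
Maximum is 338, attained at P.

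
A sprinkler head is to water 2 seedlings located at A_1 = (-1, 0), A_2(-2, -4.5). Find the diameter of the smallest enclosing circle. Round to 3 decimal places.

4.610

The smallest circle enclosing two points has them as diameter endpoints.
Centre = midpoint = (-1.5, -2.25); r² = |A_1A_2|²/4 = 21.25/4 = 5.3125.
Diameter = 2r = 2√(5.3125) ≈ 4.610.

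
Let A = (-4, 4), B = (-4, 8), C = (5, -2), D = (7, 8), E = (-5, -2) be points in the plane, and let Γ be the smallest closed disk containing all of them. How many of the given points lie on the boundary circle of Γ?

The minimum enclosing circle of a finite set is fixed by two of the points (as a diameter) or three (as a circumcircle).
The farthest pair is D–E with squared distance 244. The circle on this segment as diameter has centre (1, 3) and r² = 244/4 = 61.
Check A: distance² to centre = 26 ≤ 61, so it lies inside.
All remaining points lie in this disk, and no smaller disk contains both endpoints, so this is the minimum enclosing circle.
The points at distance exactly r from the centre are D, E — 2 points.

2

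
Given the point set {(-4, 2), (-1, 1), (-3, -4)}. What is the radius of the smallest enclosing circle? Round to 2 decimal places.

3.05

Call the three points A, B, C in the order given.
Side lengths²: AB² = 10, AC² = 37, BC² = 29.
Since AC² = 37 < 29 + 10 = 39, the triangle is acute, so the smallest enclosing circle is the circumcircle.
Circumcentre = (-113/34, -33/34), r² = 5365/578.
r = √(5365/578) ≈ 3.05.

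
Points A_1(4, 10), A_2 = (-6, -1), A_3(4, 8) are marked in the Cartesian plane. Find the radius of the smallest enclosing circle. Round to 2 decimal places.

7.43

Side lengths²: A_1A_2² = 221, A_1A_3² = 4, A_2A_3² = 181.
Since A_1A_2² = 221 ≥ 181 + 4 = 185, the angle opposite A_1A_2 is not acute, so the smallest enclosing circle has A_1A_2 as diameter.
Centre = midpoint of A_1A_2 = (-1, 4.5), r² = 221/4 = 55.25.
r = √(55.25) ≈ 7.43.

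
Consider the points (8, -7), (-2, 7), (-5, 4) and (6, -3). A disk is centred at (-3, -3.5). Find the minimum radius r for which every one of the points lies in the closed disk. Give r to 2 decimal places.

The required radius is the distance from (-3, -3.5) to the farthest point.
Squared distances: 133.25, 111.25, 60.25, 81.25.
Maximum is 133.25, attained at (8, -7).
r = √(133.25) ≈ 11.54.

11.54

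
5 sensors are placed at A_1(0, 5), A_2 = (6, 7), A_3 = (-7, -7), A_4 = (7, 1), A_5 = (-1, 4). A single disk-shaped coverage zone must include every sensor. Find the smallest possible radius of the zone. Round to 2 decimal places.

9.55

By Welzl's lemma the MEC is supported by two points (diametrically opposite) or three points (on a circumcircle).
The farthest pair is A_2–A_3 with squared distance 365. The circle on this segment as diameter has centre (-0.5, 0) and r² = 365/4 = 91.25.
Check A_1: distance² to centre = 25.25 ≤ 91.25, so it lies inside.
All remaining points lie in this disk, and no smaller disk contains both endpoints, so this is the minimum enclosing circle.
r = √(91.25) ≈ 9.55.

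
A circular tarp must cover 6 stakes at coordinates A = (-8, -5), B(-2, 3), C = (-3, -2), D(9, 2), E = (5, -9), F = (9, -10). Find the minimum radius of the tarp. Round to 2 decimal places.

9.58

By Welzl's lemma the MEC is supported by two points (diametrically opposite) or three points (on a circumcircle).
The minimum enclosing circle is determined by three boundary points: A, D, F.
Their circumcentre is (26/17, -4) with r² = 26533/289.
The farthest remaining point B is at distance² 17761/289 ≤ 26533/289.
r = √(26533/289) ≈ 9.58.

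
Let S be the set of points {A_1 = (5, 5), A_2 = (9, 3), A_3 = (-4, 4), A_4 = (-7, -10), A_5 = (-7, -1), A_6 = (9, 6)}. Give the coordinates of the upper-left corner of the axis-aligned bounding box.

x-range [-7, 9], y-range [-10, 6].
The upper-left corner is (-7, 6).

(-7, 6)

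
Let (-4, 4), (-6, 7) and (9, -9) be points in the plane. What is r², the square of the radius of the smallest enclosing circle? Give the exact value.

120.25

Call the three points A, B, C in the order given.
Side lengths²: AB² = 13, AC² = 338, BC² = 481.
Since BC² = 481 ≥ 338 + 13 = 351, the angle opposite BC is not acute, so the smallest enclosing circle has BC as diameter.
Centre = midpoint of BC = (1.5, -1), r² = 481/4 = 120.25.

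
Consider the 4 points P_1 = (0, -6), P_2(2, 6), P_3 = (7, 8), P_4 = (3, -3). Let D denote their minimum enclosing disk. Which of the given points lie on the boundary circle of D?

P_1, P_3

By Welzl's lemma the MEC is supported by two points (diametrically opposite) or three points (on a circumcircle).
The farthest pair is P_1–P_3 with squared distance 245. The circle on this segment as diameter has centre (3.5, 1) and r² = 245/4 = 61.25.
Check P_2: distance² to centre = 27.25 ≤ 61.25, so it lies inside.
All remaining points lie in this disk, and no smaller disk contains both endpoints, so this is the minimum enclosing circle.
The points at distance exactly r from the centre are P_1, P_3 — 2 points.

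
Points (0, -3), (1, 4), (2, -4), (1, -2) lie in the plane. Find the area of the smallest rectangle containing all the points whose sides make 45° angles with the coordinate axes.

36

In coordinates u = x + y, v = x − y the rectangle is axis-aligned; the map (x,y)→(u,v) scales areas by 2.
u-values: -3, 5, -2, -1; range = 5 − (-3) = 8.
v-values: 3, -3, 6, 3; range = 6 − (-3) = 9.
Area = (8 × 9) / 2 = 36.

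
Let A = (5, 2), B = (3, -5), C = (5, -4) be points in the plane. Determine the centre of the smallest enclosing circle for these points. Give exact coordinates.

Side lengths²: AB² = 53, AC² = 36, BC² = 5.
Since AB² = 53 ≥ 36 + 5 = 41, the angle opposite AB is not acute, so the smallest enclosing circle has AB as diameter.
Centre = midpoint of AB = (4, -1.5), r² = 53/4 = 13.25.
Centre = (4, -1.5).

(4, -1.5)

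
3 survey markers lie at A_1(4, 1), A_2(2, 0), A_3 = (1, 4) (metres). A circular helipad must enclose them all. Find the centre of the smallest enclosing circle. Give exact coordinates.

Side lengths²: A_1A_2² = 5, A_1A_3² = 18, A_2A_3² = 17.
Since A_1A_3² = 18 < 17 + 5 = 22, the triangle is acute, so the smallest enclosing circle is the circumcircle.
Circumcentre = (13/6, 13/6), r² = 85/18.
Centre = (13/6, 13/6).

(13/6, 13/6)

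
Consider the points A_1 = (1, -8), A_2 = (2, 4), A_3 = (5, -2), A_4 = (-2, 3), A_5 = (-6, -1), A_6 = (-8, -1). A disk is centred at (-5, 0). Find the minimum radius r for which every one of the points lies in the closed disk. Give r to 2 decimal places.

10.20

The required radius is the distance from (-5, 0) to the farthest point.
Squared distances: 100, 65, 104, 18, 2, 10.
Maximum is 104, attained at A_3.
r = √104 ≈ 10.20.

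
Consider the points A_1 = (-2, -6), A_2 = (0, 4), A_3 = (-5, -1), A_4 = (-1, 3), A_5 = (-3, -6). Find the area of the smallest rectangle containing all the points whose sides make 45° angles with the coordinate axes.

52

In coordinates u = x + y, v = x − y the rectangle is axis-aligned; the map (x,y)→(u,v) scales areas by 2.
u-values: -8, 4, -6, 2, -9; range = 4 − (-9) = 13.
v-values: 4, -4, -4, -4, 3; range = 4 − (-4) = 8.
Area = (13 × 8) / 2 = 52.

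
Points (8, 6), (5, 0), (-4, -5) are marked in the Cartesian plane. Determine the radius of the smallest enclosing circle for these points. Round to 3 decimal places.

Call the three points A, B, C in the order given.
Side lengths²: AB² = 45, AC² = 265, BC² = 106.
Since AC² = 265 ≥ 106 + 45 = 151, the angle opposite AC is not acute, so the smallest enclosing circle has AC as diameter.
Centre = midpoint of AC = (2, 0.5), r² = 265/4 = 66.25.
r = √(66.25) ≈ 8.139.

8.139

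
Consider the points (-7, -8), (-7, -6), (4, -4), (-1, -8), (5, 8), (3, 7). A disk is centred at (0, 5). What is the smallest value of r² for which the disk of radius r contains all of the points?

218

The required radius is the distance from (0, 5) to the farthest point.
Squared distances: 218, 170, 97, 170, 34, 13.
Maximum is 218, attained at (-7, -8).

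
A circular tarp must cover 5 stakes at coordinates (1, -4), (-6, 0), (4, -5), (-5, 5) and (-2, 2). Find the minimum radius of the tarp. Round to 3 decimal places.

By Welzl's lemma the MEC is supported by two points (diametrically opposite) or three points (on a circumcircle).
The farthest pair is (4, -5)–(-5, 5) with squared distance 181. The circle on this segment as diameter has centre (-0.5, 0) and r² = 181/4 = 45.25.
Check (1, -4): distance² to centre = 18.25 ≤ 45.25, so it lies inside.
All remaining points lie in this disk, and no smaller disk contains both endpoints, so this is the minimum enclosing circle.
r = √(45.25) ≈ 6.727.

6.727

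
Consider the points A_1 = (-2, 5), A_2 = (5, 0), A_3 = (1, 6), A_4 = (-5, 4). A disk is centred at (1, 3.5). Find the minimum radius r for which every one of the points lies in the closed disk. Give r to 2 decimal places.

6.02

The required radius is the distance from (1, 3.5) to the farthest point.
Squared distances: 11.25, 28.25, 6.25, 36.25.
Maximum is 36.25, attained at A_4.
r = √(36.25) ≈ 6.02.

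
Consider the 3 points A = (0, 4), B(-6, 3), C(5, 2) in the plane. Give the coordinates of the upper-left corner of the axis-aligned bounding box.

(-6, 4)

x-range [-6, 5], y-range [2, 4].
The upper-left corner is (-6, 4).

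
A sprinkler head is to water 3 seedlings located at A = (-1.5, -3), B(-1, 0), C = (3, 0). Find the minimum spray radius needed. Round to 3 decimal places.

2.704

Side lengths²: AB² = 9.25, AC² = 29.25, BC² = 16.
Since AC² = 29.25 ≥ 16 + 9.25 = 25.25, the angle opposite AC is not acute, so the smallest enclosing circle has AC as diameter.
Centre = midpoint of AC = (0.75, -1.5), r² = 29.25/4 = 7.3125.
r = √(7.3125) ≈ 2.704.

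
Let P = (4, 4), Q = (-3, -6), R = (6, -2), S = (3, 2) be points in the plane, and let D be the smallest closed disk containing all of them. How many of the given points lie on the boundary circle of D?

2

A smallest enclosing disk is always determined by at most three of the input points on its boundary.
The farthest pair is P–Q with squared distance 149. The circle on this segment as diameter has centre (0.5, -1) and r² = 149/4 = 37.25.
Check R: distance² to centre = 31.25 ≤ 37.25, so it lies inside.
All remaining points lie in this disk, and no smaller disk contains both endpoints, so this is the minimum enclosing circle.
The points at distance exactly r from the centre are P, Q — 2 points.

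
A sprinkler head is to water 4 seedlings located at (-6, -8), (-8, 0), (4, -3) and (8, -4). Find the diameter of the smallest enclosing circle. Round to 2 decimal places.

16.50

The minimum enclosing circle is determined by three boundary points: (-6, -8), (-8, 0), (8, -4).
Their circumcentre is (-1/15, -34/15) with r² = 15317/225.
The farthest remaining point (4, -3) is at distance² 3842/225 ≤ 15317/225.
Diameter = 2r = 2√(15317/225) ≈ 16.50.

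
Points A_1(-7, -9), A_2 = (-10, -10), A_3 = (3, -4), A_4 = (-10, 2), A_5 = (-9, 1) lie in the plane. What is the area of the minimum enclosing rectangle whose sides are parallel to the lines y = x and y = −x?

In coordinates u = x + y, v = x − y the rectangle is axis-aligned; the map (x,y)→(u,v) scales areas by 2.
u-values: -16, -20, -1, -8, -8; range = -1 − (-20) = 19.
v-values: 2, 0, 7, -12, -10; range = 7 − (-12) = 19.
Area = (19 × 19) / 2 = 180.5.

180.5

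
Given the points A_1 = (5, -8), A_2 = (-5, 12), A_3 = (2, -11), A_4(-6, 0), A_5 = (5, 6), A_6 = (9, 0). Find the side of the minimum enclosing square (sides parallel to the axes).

The bounding box has width 15 and height 23.
An axis-aligned square enclosing the set must have side ≥ max(width, height).
So the minimum side is max(15, 23) = 23.

23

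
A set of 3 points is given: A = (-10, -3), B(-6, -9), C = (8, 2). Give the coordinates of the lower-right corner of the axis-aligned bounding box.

(8, -9)

x-range [-10, 8], y-range [-9, 2].
The lower-right corner is (8, -9).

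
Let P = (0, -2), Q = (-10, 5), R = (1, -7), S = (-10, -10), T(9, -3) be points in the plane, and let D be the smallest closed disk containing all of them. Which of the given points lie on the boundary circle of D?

Q, S, T

By Welzl's lemma the MEC is supported by two points (diametrically opposite) or three points (on a circumcircle).
The minimum enclosing circle is determined by three boundary points: Q, S, T.
Their circumcentre is (-75/38, -2.5) with r² = 87125/722.
The farthest remaining point R is at distance² 21005/722 ≤ 87125/722.
The points at distance exactly r from the centre are Q, S, T — 3 points.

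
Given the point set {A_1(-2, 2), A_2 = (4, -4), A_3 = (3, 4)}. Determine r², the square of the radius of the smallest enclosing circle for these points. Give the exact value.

Side lengths²: A_1A_2² = 72, A_1A_3² = 29, A_2A_3² = 65.
Since A_1A_2² = 72 < 65 + 29 = 94, the triangle is acute, so the smallest enclosing circle is the circumcircle.
Circumcentre = (25/14, -3/14), r² = 1885/98.

1885/98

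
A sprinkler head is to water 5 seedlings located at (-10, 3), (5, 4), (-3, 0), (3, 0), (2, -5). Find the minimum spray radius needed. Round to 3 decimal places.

7.791

The minimum enclosing circle of a finite set is fixed by two of the points (as a diameter) or three (as a circumcircle).
The minimum enclosing circle is determined by three boundary points: (-10, 3), (5, 4), (2, -5).
Their circumcentre is (-26/11, 16/11) with r² = 7345/121.
The farthest remaining point (3, 0) is at distance² 3737/121 ≤ 7345/121.
r = √(7345/121) ≈ 7.791.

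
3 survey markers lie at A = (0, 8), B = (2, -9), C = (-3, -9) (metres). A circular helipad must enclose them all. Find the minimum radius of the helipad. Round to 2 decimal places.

Side lengths²: AB² = 293, AC² = 298, BC² = 25.
Since AC² = 298 < 293 + 25 = 318, the triangle is acute, so the smallest enclosing circle is the circumcircle.
Circumcentre = (-0.5, -23/34), r² = 43657/578.
r = √(43657/578) ≈ 8.69.

8.69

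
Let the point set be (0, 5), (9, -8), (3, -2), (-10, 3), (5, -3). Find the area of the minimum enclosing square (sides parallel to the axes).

361

The bounding box has width 19 and height 13.
An axis-aligned square enclosing the set must have side ≥ max(width, height).
So the minimum side is max(19, 13) = 19.
Area = 19² = 361.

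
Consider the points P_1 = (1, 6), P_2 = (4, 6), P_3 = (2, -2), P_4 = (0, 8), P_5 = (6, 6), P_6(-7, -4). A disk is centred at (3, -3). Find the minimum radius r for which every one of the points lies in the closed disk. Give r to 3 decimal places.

The required radius is the distance from (3, -3) to the farthest point.
Squared distances: 85, 82, 2, 130, 90, 101.
Maximum is 130, attained at P_4.
r = √130 ≈ 11.402.

11.402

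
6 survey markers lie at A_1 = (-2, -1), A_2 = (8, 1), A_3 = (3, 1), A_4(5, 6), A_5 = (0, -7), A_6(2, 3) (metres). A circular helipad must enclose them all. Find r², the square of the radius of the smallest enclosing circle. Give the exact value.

48.5

The minimum enclosing circle of a finite set is fixed by two of the points (as a diameter) or three (as a circumcircle).
The farthest pair is A_4–A_5 with squared distance 194. The circle on this segment as diameter has centre (2.5, -0.5) and r² = 194/4 = 48.5.
Check A_1: distance² to centre = 20.5 ≤ 48.5, so it lies inside.
All remaining points lie in this disk, and no smaller disk contains both endpoints, so this is the minimum enclosing circle.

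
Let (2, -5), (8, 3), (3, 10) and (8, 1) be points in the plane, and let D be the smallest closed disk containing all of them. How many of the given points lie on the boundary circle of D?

2

The farthest pair is (2, -5)–(3, 10) with squared distance 226. The circle on this segment as diameter has centre (2.5, 2.5) and r² = 226/4 = 56.5.
Check (8, 3): distance² to centre = 30.5 ≤ 56.5, so it lies inside.
All remaining points lie in this disk, and no smaller disk contains both endpoints, so this is the minimum enclosing circle.
The points at distance exactly r from the centre are (2, -5), (3, 10) — 2 points.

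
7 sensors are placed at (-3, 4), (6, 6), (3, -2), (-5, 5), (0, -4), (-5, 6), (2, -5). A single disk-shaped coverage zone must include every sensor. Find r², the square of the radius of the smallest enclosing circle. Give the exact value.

The minimum enclosing circle of a finite set is fixed by two of the points (as a diameter) or three (as a circumcircle).
The minimum enclosing circle is determined by three boundary points: (6, 6), (-5, 6), (2, -5).
Their circumcentre is (0.5, 39/22) with r² = 11645/242.
The farthest remaining point (-5, 5) is at distance² 9841/242 ≤ 11645/242.

11645/242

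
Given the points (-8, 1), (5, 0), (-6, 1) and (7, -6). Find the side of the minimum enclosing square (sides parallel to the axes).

15

The bounding box has width 15 and height 7.
An axis-aligned square enclosing the set must have side ≥ max(width, height).
So the minimum side is max(15, 7) = 15.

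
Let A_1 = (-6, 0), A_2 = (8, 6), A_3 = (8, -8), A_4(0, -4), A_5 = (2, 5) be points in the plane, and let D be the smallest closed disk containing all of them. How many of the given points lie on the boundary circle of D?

3

By Welzl's lemma the MEC is supported by two points (diametrically opposite) or three points (on a circumcircle).
The minimum enclosing circle is determined by three boundary points: A_1, A_2, A_3.
Their circumcentre is (19/7, -1) with r² = 3770/49.
The farthest remaining point A_5 is at distance² 1789/49 ≤ 3770/49.
The points at distance exactly r from the centre are A_1, A_2, A_3 — 3 points.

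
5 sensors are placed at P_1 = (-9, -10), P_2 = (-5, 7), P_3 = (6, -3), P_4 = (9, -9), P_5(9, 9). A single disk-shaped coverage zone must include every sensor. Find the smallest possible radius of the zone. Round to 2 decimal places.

A smallest enclosing disk is always determined by at most three of the input points on its boundary.
The farthest pair is P_1–P_5 with squared distance 685. The circle on this segment as diameter has centre (0, -0.5) and r² = 685/4 = 171.25.
Check P_2: distance² to centre = 81.25 ≤ 171.25, so it lies inside.
All remaining points lie in this disk, and no smaller disk contains both endpoints, so this is the minimum enclosing circle.
r = √(171.25) ≈ 13.09.

13.09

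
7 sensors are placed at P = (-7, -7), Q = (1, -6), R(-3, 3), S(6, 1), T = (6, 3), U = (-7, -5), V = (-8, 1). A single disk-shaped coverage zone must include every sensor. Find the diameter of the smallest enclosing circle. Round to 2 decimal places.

A smallest enclosing disk is always determined by at most three of the input points on its boundary.
The farthest pair is P–T with squared distance 269. The circle on this segment as diameter has centre (-0.5, -2) and r² = 269/4 = 67.25.
Check Q: distance² to centre = 18.25 ≤ 67.25, so it lies inside.
All remaining points lie in this disk, and no smaller disk contains both endpoints, so this is the minimum enclosing circle.
Diameter = 2r = 2√(67.25) ≈ 16.40.

16.40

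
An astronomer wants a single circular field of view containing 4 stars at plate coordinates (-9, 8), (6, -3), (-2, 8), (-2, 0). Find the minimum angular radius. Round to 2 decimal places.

By Welzl's lemma the MEC is supported by two points (diametrically opposite) or three points (on a circumcircle).
The farthest pair is (-9, 8)–(6, -3) with squared distance 346. The circle on this segment as diameter has centre (-1.5, 2.5) and r² = 346/4 = 86.5.
Check (-2, 8): distance² to centre = 30.5 ≤ 86.5, so it lies inside.
All remaining points lie in this disk, and no smaller disk contains both endpoints, so this is the minimum enclosing circle.
r = √(86.5) ≈ 9.30.

9.30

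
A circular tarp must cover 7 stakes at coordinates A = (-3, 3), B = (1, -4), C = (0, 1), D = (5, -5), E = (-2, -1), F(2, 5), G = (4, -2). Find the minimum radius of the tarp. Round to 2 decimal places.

A smallest enclosing disk is always determined by at most three of the input points on its boundary.
The minimum enclosing circle is determined by three boundary points: A, D, F.
Their circumcentre is (19/14, -9/14) with r² = 3161/98.
The farthest remaining point B is at distance² 1117/98 ≤ 3161/98.
r = √(3161/98) ≈ 5.68.

5.68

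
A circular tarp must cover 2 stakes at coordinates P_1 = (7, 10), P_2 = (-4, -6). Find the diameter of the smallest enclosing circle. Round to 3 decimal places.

The smallest circle enclosing two points has them as diameter endpoints.
Centre = midpoint = (1.5, 2); r² = |P_1P_2|²/4 = 377/4 = 94.25.
Diameter = 2r = 2√(94.25) ≈ 19.416.

19.416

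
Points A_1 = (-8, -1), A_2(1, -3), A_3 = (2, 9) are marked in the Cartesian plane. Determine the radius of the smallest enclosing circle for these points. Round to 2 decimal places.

7.14

Side lengths²: A_1A_2² = 85, A_1A_3² = 200, A_2A_3² = 145.
Since A_1A_3² = 200 < 145 + 85 = 230, the triangle is acute, so the smallest enclosing circle is the circumcircle.
Circumcentre = (-51/22, 73/22), r² = 12325/242.
r = √(12325/242) ≈ 7.14.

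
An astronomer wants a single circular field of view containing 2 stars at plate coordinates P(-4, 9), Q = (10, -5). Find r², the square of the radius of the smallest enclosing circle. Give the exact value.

The smallest circle enclosing two points has them as diameter endpoints.
Centre = midpoint = (3, 2); r² = |PQ|²/4 = 392/4 = 98.

98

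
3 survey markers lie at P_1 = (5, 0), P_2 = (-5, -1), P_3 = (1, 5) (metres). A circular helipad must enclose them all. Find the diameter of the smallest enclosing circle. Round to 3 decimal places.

10.112

Side lengths²: P_1P_2² = 101, P_1P_3² = 41, P_2P_3² = 72.
Since P_1P_2² = 101 < 72 + 41 = 113, the triangle is acute, so the smallest enclosing circle is the circumcircle.
Circumcentre = (-1/18, 1/18), r² = 4141/162.
Diameter = 2r = 2√(4141/162) ≈ 10.112.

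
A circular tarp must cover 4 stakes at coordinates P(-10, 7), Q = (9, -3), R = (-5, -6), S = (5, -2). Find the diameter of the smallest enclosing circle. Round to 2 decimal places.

21.47

By Welzl's lemma the MEC is supported by two points (diametrically opposite) or three points (on a circumcircle).
The farthest pair is P–Q with squared distance 461. The circle on this segment as diameter has centre (-0.5, 2) and r² = 461/4 = 115.25.
Check R: distance² to centre = 84.25 ≤ 115.25, so it lies inside.
All remaining points lie in this disk, and no smaller disk contains both endpoints, so this is the minimum enclosing circle.
Diameter = 2r = 2√(115.25) ≈ 21.47.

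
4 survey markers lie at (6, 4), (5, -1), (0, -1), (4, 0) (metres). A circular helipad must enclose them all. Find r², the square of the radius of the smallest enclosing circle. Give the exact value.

The farthest pair is (6, 4)–(0, -1) with squared distance 61. The circle on this segment as diameter has centre (3, 1.5) and r² = 61/4 = 15.25.
Check (5, -1): distance² to centre = 10.25 ≤ 15.25, so it lies inside.
All remaining points lie in this disk, and no smaller disk contains both endpoints, so this is the minimum enclosing circle.

15.25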